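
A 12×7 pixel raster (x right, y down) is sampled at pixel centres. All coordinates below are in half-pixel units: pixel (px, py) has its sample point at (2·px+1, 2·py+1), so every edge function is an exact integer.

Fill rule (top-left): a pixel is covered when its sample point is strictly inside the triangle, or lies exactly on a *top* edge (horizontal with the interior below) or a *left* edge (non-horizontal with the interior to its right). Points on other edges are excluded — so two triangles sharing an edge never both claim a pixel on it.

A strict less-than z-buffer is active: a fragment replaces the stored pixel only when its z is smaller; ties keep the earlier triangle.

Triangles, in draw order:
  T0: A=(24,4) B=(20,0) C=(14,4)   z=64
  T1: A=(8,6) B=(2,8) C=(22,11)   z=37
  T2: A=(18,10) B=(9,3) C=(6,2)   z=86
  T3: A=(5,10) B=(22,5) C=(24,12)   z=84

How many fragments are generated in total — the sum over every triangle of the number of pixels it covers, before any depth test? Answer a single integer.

T0:
  2·area = 40  (B↔C swapped to make it positive)
  edge (24, 4)→(14, 4): d=(-10,0) right/bottom  bias=-1
  edge (14, 4)→(20, 0): d=(6,-4) top-left  bias=+0
  edge (20, 0)→(24, 4): d=(4,4) right/bottom  bias=-1
    (9,0)@(19, 1): e=[30,2,8] → #
    (10,0)@(21, 1): e=[30,10,0] → ·  [on edge]
    (8,1)@(17, 3): e=[10,6,24] → #
    (10,1)@(21, 3): e=[10,22,8] → #
    (11,1)@(23, 3): e=[10,30,0] → ·  [on edge]
    (8,2)@(17, 5): e=[-10,18,32] → ·
    (9,2)@(19, 5): e=[-10,26,24] → ·
    (10,2)@(21, 5): e=[-10,34,16] → ·
  covered (4 px):
    · · · · · · · · · # · ·
    · · · · · · · · # # # ·
    · · · · · · · · · · · ·
    · · · · · · · · · · · ·
    · · · · · · · · · · · ·
    · · · · · · · · · · · ·
    · · · · · · · · · · · ·
T1:
  2·area = 58  (B↔C swapped to make it positive)
  edge (8, 6)→(22, 11): d=(14,5) right/bottom  bias=-1
  edge (22, 11)→(2, 8): d=(-20,-3) top-left  bias=+0
  edge (2, 8)→(8, 6): d=(6,-2) top-left  bias=+0
    (11,0)@(23, 1): e=[-145,203,0] → ·  [on edge]
    (8,1)@(17, 3): e=[-87,145,0] → ·  [on edge]
    (5,2)@(11, 5): e=[-29,87,0] → ·  [on edge]
    (2,3)@(5, 7): e=[29,29,0] → #  [on edge]
    (3,3)@(7, 7): e=[19,35,4] → #
    (4,3)@(9, 7): e=[9,41,8] → #
    (5,3)@(11, 7): e=[-1,47,12] → ·
    (2,4)@(5, 9): e=[57,-11,12] → ·
    (3,4)@(7, 9): e=[47,-5,16] → ·
    (4,4)@(9, 9): e=[37,1,20] → #
    (5,4)@(11, 9): e=[27,7,24] → #
    (6,4)@(13, 9): e=[17,13,28] → #
  covered (7 px):
    · · · · · · · · · · · ·
    · · · · · · · · · · · ·
    · · · · · · · · · · · ·
    · · # # # · · · · · · ·
    · · · · # # # # · · · ·
    · · · · · · · · · · · ·
    · · · · · · · · · · · ·
T2:
  2·area = 12  (B↔C swapped to make it positive)
  edge (18, 10)→(6, 2): d=(-12,-8) top-left  bias=+0
  edge (6, 2)→(9, 3): d=(3,1) right/bottom  bias=-1
  edge (9, 3)→(18, 10): d=(9,7) right/bottom  bias=-1
    (1,0)@(3, 1): e=[-12,0,24] → ·  [on edge]
    (4,1)@(9, 3): e=[12,0,0] → ·  [on edge]
    (5,2)@(11, 5): e=[4,4,4] → #
    (6,2)@(13, 5): e=[20,2,-10] → ·
    (7,2)@(15, 5): e=[36,0,-24] → ·  [on edge]
    (5,3)@(11, 7): e=[-20,10,22] → ·
    (10,3)@(21, 7): e=[60,0,-48] → ·  [on edge]
  covered (1 px):
    · · · · · · · · · · · ·
    · · · · · · · · · · · ·
    · · · · · # · · · · · ·
    · · · · · · · · · · · ·
    · · · · · · · · · · · ·
    · · · · · · · · · · · ·
    · · · · · · · · · · · ·
T3:
  2·area = 129
  edge (5, 10)→(22, 5): d=(17,-5) top-left  bias=+0
  edge (22, 5)→(24, 12): d=(2,7) right/bottom  bias=-1
  edge (24, 12)→(5, 10): d=(-19,-2) top-left  bias=+0
    (8,3)@(17, 7): e=[9,39,81] → #
    (9,3)@(19, 7): e=[19,25,85] → #
    (10,3)@(21, 7): e=[29,11,89] → #
    (11,3)@(23, 7): e=[39,-3,93] → ·
    (4,4)@(9, 9): e=[3,99,27] → #
    (5,4)@(11, 9): e=[13,85,31] → #
    (6,4)@(13, 9): e=[23,71,35] → #
    (7,4)@(15, 9): e=[33,57,39] → #
    (11,4)@(23, 9): e=[73,1,55] → #
    (4,5)@(9, 11): e=[37,103,-11] → ·
    (5,5)@(11, 11): e=[47,89,-7] → ·
    (6,5)@(13, 11): e=[57,75,-3] → ·
  covered (16 px):
    · · · · · · · · · · · ·
    · · · · · · · · · · · ·
    · · · · · · · · · · · ·
    · · · · · · · · # # # ·
    · · · · # # # # # # # #
    · · · · · · · # # # # #
    · · · · · · · · · · · ·

Final: 28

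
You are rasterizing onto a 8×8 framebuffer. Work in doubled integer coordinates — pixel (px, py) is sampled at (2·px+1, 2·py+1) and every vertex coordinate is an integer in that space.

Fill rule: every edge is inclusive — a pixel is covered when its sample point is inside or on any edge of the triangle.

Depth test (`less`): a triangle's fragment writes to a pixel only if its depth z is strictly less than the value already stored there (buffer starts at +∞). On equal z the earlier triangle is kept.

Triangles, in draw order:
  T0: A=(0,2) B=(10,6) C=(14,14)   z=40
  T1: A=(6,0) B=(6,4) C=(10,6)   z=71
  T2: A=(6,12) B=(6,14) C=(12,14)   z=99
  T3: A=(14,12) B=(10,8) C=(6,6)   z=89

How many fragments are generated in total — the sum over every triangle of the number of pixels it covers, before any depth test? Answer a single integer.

T0:
  2·area = 64
  edge (0, 2)→(10, 6): d=(10,4) inclusive
  edge (10, 6)→(14, 14): d=(4,8) inclusive
  edge (14, 14)→(0, 2): d=(-14,-12) inclusive
    (2,2)@(5, 5): e=[10,36,18] → X
    (3,2)@(7, 5): e=[2,20,42] → X
    (4,2)@(9, 5): e=[-6,4,66] → .
    (2,3)@(5, 7): e=[30,44,-10] → .
    (3,3)@(7, 7): e=[22,28,14] → X
    (4,3)@(9, 7): e=[14,12,38] → X
    (5,3)@(11, 7): e=[6,-4,62] → .
    (3,4)@(7, 9): e=[42,36,-14] → .
    (4,4)@(9, 9): e=[34,20,10] → X
    (5,4)@(11, 9): e=[26,4,34] → X
    (6,4)@(13, 9): e=[18,-12,58] → .
    (4,5)@(9, 11): e=[54,28,-18] → .
  covered (8 px):
    . . . . . . . .
    . . . . . . . .
    . . X X . . . .
    . . . X X . . .
    . . . . X X . .
    . . . . . X . .
    . . . . . . X .
    . . . . . . . .
T1:
  2·area = 16  (B↔C swapped to make it positive)
  edge (6, 0)→(10, 6): d=(4,6) inclusive
  edge (10, 6)→(6, 4): d=(-4,-2) inclusive
  edge (6, 4)→(6, 0): d=(0,-4) inclusive
    (3,1)@(7, 3): e=[6,6,4] → X
    (4,1)@(9, 3): e=[-6,10,12] → .
    (3,2)@(7, 5): e=[14,-2,4] → .
    (4,2)@(9, 5): e=[2,2,12] → X
    (5,2)@(11, 5): e=[-10,6,20] → .
    (4,3)@(9, 7): e=[10,-6,12] → .
  covered (2 px):
    . . . . . . . .
    . . . X . . . .
    . . . . X . . .
    . . . . . . . .
    . . . . . . . .
    . . . . . . . .
    . . . . . . . .
    . . . . . . . .
T2:
  2·area = 12  (B↔C swapped to make it positive)
  edge (6, 12)→(12, 14): d=(6,2) inclusive
  edge (12, 14)→(6, 14): d=(-6,0) inclusive
  edge (6, 14)→(6, 12): d=(0,-2) inclusive
    (1,5)@(3, 11): e=[0,18,-6] → .  [on edge]
    (3,6)@(7, 13): e=[4,6,2] → X
    (4,6)@(9, 13): e=[0,6,6] → X  [on edge]
    (5,6)@(11, 13): e=[-4,6,10] → .
    (3,7)@(7, 15): e=[16,-6,2] → .
    (4,7)@(9, 15): e=[12,-6,6] → .
    (7,7)@(15, 15): e=[0,-6,18] → .  [on edge]
  covered (2 px):
    . . . . . . . .
    . . . . . . . .
    . . . . . . . .
    . . . . . . . .
    . . . . . . . .
    . . . . . . . .
    . . . X X . . .
    . . . . . . . .
T3:
  2·area = 8  (B↔C swapped to make it positive)
  edge (14, 12)→(6, 6): d=(-8,-6) inclusive
  edge (6, 6)→(10, 8): d=(4,2) inclusive
  edge (10, 8)→(14, 12): d=(4,4) inclusive
    (1,0)@(3, 1): e=[22,-14,0] → .  [on edge]
    (2,1)@(5, 3): e=[18,-10,0] → .  [on edge]
    (3,2)@(7, 5): e=[14,-6,0] → .  [on edge]
    (4,3)@(9, 7): e=[10,-2,0] → .  [on edge]
    (5,4)@(11, 9): e=[6,2,0] → X  [on edge]
    (6,4)@(13, 9): e=[18,-2,-8] → .
    (5,5)@(11, 11): e=[-10,10,8] → .
    (6,5)@(13, 11): e=[2,6,0] → X  [on edge]
    (7,5)@(15, 11): e=[14,2,-8] → .
    (6,6)@(13, 13): e=[-14,14,8] → .
    (7,6)@(15, 13): e=[-2,10,0] → .  [on edge]
  covered (2 px):
    . . . . . . . .
    . . . . . . . .
    . . . . . . . .
    . . . . . . . .
    . . . . . X . .
    . . . . . . X .
    . . . . . . . .
    . . . . . . . .

Final: 14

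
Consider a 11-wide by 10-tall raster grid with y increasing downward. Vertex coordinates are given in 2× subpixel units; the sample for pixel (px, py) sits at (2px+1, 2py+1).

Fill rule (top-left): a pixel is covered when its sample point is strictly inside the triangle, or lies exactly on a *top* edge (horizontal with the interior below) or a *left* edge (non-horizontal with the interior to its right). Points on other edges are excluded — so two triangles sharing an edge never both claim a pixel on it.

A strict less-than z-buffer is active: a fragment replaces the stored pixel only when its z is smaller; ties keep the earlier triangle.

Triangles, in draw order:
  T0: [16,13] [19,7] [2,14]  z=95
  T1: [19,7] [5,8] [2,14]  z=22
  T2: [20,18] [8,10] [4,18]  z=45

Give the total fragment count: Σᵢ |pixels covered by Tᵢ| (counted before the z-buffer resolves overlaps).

T0:
  2·area = 81  (B↔C swapped to make it positive)
  edge (16, 13)→(2, 14): d=(-14,1) right/bottom  bias=-1
  edge (2, 14)→(19, 7): d=(17,-7) top-left  bias=+0
  edge (19, 7)→(16, 13): d=(-3,6) right/bottom  bias=-1
    (10,1)@(21, 3): e=[135,-54,0] → ·  [on edge]
    (9,3)@(19, 7): e=[81,0,0] → ·  [on edge]
    (7,4)@(15, 9): e=[57,6,18] → #
    (8,4)@(17, 9): e=[55,20,6] → #
    (9,4)@(19, 9): e=[53,34,-6] → ·
    (5,5)@(11, 11): e=[33,12,36] → #
    (6,5)@(13, 11): e=[31,26,24] → #
    (8,5)@(17, 11): e=[27,54,0] → ·  [on edge]
    (2,6)@(5, 13): e=[11,4,66] → #
    (3,6)@(7, 13): e=[9,18,54] → #
    (4,6)@(9, 13): e=[7,32,42] → #
    (8,6)@(17, 13): e=[-1,88,-6] → ·
    (7,7)@(15, 15): e=[-27,108,0] → ·  [on edge]
    (6,9)@(13, 19): e=[-81,162,0] → ·  [on edge]
  covered (11 px):
    · · · · · · · · · · ·
    · · · · · · · · · · ·
    · · · · · · · · · · ·
    · · · · · · · · · · ·
    · · · · · · · # # · ·
    · · · · · # # # · · ·
    · · # # # # # # · · ·
    · · · · · · · · · · ·
    · · · · · · · · · · ·
    · · · · · · · · · · ·
T1:
  2·area = 81  (B↔C swapped to make it positive)
  edge (19, 7)→(2, 14): d=(-17,7) right/bottom  bias=-1
  edge (2, 14)→(5, 8): d=(3,-6) top-left  bias=+0
  edge (5, 8)→(19, 7): d=(14,-1) top-left  bias=+0
    (9,3)@(19, 7): e=[0,81,0] → ·  [on edge]
    (2,4)@(5, 9): e=[64,3,14] → #
    (3,4)@(7, 9): e=[50,15,16] → #
    (4,4)@(9, 9): e=[36,27,18] → #
    (5,4)@(11, 9): e=[22,39,20] → #
    (6,4)@(13, 9): e=[8,51,22] → #
    (7,4)@(15, 9): e=[-6,63,24] → ·
    (2,5)@(5, 11): e=[30,9,42] → #
    (5,5)@(11, 11): e=[-12,45,48] → ·
    (6,5)@(13, 11): e=[-26,57,50] → ·
    (1,6)@(3, 13): e=[10,3,68] → #
    (2,6)@(5, 13): e=[-4,15,70] → ·
  covered (9 px):
    · · · · · · · · · · ·
    · · · · · · · · · · ·
    · · · · · · · · · · ·
    · · · · · · · · · · ·
    · · # # # # # · · · ·
    · · # # # · · · · · ·
    · # · · · · · · · · ·
    · · · · · · · · · · ·
    · · · · · · · · · · ·
    · · · · · · · · · · ·
T2:
  2·area = 128  (B↔C swapped to make it positive)
  edge (20, 18)→(4, 18): d=(-16,0) right/bottom  bias=-1
  edge (4, 18)→(8, 10): d=(4,-8) top-left  bias=+0
  edge (8, 10)→(20, 18): d=(12,8) right/bottom  bias=-1
    (4,5)@(9, 11): e=[112,12,4] → #
    (5,5)@(11, 11): e=[112,28,-12] → ·
    (3,6)@(7, 13): e=[80,4,44] → #
    (5,6)@(11, 13): e=[80,36,12] → #
    (6,6)@(13, 13): e=[80,52,-4] → ·
    (3,7)@(7, 15): e=[48,12,68] → #
    (6,7)@(13, 15): e=[48,60,20] → #
    (7,7)@(15, 15): e=[48,76,4] → #
    (8,7)@(17, 15): e=[48,92,-12] → ·
    (2,8)@(5, 17): e=[16,4,108] → #
    (8,8)@(17, 17): e=[16,100,12] → #
    (9,8)@(19, 17): e=[16,116,-4] → ·
  covered (16 px):
    · · · · · · · · · · ·
    · · · · · · · · · · ·
    · · · · · · · · · · ·
    · · · · · · · · · · ·
    · · · · · · · · · · ·
    · · · · # · · · · · ·
    · · · # # # · · · · ·
    · · · # # # # # · · ·
    · · # # # # # # # · ·
    · · · · · · · · · · ·

Answer: 36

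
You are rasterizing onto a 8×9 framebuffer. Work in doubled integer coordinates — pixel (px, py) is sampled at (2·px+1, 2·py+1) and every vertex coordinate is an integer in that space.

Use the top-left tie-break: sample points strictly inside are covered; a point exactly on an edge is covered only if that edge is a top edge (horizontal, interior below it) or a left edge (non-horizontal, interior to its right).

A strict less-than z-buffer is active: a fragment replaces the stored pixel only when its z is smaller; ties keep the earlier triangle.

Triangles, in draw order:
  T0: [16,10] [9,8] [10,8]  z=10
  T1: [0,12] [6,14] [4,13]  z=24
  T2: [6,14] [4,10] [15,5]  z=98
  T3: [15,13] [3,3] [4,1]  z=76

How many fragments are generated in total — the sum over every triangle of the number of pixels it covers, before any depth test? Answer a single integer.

T0:
  2·area = 2
  edge (16, 10)→(9, 8): d=(-7,-2) top-left  bias=+0
  edge (9, 8)→(10, 8): d=(1,0) top-left  bias=+0
  edge (10, 8)→(16, 10): d=(6,2) right/bottom  bias=-1
    (0,2)@(1, 5): e=[5,-3,0] → ·  [on edge]
    (3,3)@(7, 7): e=[3,-1,0] → ·  [on edge]
    (6,4)@(13, 9): e=[1,1,0] → ·  [on edge]
  covered (0 px):
    · · · · · · · ·
    · · · · · · · ·
    · · · · · · · ·
    · · · · · · · ·
    · · · · · · · ·
    · · · · · · · ·
    · · · · · · · ·
    · · · · · · · ·
    · · · · · · · ·
T1:
  2·area = 2  (B↔C swapped to make it positive)
  edge (0, 12)→(4, 13): d=(4,1) right/bottom  bias=-1
  edge (4, 13)→(6, 14): d=(2,1) right/bottom  bias=-1
  edge (6, 14)→(0, 12): d=(-6,-2) top-left  bias=+0
    (1,6)@(3, 13): e=[1,1,0] → █  [on edge]
    (2,6)@(5, 13): e=[-1,-1,4] → ·
    (1,7)@(3, 15): e=[9,5,-12] → ·
    (4,7)@(9, 15): e=[3,-1,0] → ·  [on edge]
    (7,8)@(15, 17): e=[5,-3,0] → ·  [on edge]
  covered (1 px):
    · · · · · · · ·
    · · · · · · · ·
    · · · · · · · ·
    · · · · · · · ·
    · · · · · · · ·
    · · · · · · · ·
    · █ · · · · · ·
    · · · · · · · ·
    · · · · · · · ·
T2:
  2·area = 54
  edge (6, 14)→(4, 10): d=(-2,-4) top-left  bias=+0
  edge (4, 10)→(15, 5): d=(11,-5) top-left  bias=+0
  edge (15, 5)→(6, 14): d=(-9,9) right/bottom  bias=-1
    (7,2)@(15, 5): e=[54,0,0] → ·  [on edge]
    (5,3)@(11, 7): e=[34,2,18] → █
    (6,3)@(13, 7): e=[42,12,0] → ·  [on edge]
    (3,4)@(7, 9): e=[14,4,36] → █
    (4,4)@(9, 9): e=[22,14,18] → █
    (5,4)@(11, 9): e=[30,24,0] → ·  [on edge]
    (2,5)@(5, 11): e=[2,16,36] → █
    (4,5)@(9, 11): e=[18,36,0] → ·  [on edge]
    (2,6)@(5, 13): e=[-2,38,18] → ·
    (3,6)@(7, 13): e=[6,48,0] → ·  [on edge]
    (2,7)@(5, 15): e=[-6,60,0] → ·  [on edge]
    (1,8)@(3, 17): e=[-18,72,0] → ·  [on edge]
  covered (5 px):
    · · · · · · · ·
    · · · · · · · ·
    · · · · · · · ·
    · · · · · █ · ·
    · · · █ █ · · ·
    · · █ █ · · · ·
    · · · · · · · ·
    · · · · · · · ·
    · · · · · · · ·
T3:
  2·area = 34
  edge (15, 13)→(3, 3): d=(-12,-10) top-left  bias=+0
  edge (3, 3)→(4, 1): d=(1,-2) top-left  bias=+0
  edge (4, 1)→(15, 13): d=(11,12) right/bottom  bias=-1
    (1,1)@(3, 3): e=[0,0,34] → █  [on edge]
    (2,1)@(5, 3): e=[20,4,10] → █
    (3,1)@(7, 3): e=[40,8,-14] → ·
    (1,2)@(3, 5): e=[-24,2,56] → ·
    (2,2)@(5, 5): e=[-4,6,32] → ·
    (3,2)@(7, 5): e=[16,10,8] → █
    (4,2)@(9, 5): e=[36,14,-16] → ·
    (0,3)@(1, 7): e=[-68,0,102] → ·  [on edge]
    (3,3)@(7, 7): e=[-8,12,30] → ·
    (4,3)@(9, 7): e=[12,16,6] → █
    (5,3)@(11, 7): e=[32,20,-18] → ·
    (4,4)@(9, 9): e=[-12,18,28] → ·
    (7,6)@(15, 13): e=[0,34,0] → ·  [on edge]
  covered (6 px):
    · · · · · · · ·
    · █ █ · · · · ·
    · · · █ · · · ·
    · · · · █ · · ·
    · · · · · █ · ·
    · · · · · · █ ·
    · · · · · · · ·
    · · · · · · · ·
    · · · · · · · ·

Result: 12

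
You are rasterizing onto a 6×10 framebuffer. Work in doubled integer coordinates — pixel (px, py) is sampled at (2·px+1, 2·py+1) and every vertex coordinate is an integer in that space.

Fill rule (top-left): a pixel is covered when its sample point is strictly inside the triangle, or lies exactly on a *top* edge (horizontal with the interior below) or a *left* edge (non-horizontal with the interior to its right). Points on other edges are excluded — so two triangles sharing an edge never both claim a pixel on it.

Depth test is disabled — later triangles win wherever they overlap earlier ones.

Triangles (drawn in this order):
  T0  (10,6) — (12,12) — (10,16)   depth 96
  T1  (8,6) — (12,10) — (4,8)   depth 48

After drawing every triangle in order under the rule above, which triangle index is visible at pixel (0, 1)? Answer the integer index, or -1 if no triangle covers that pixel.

T0:
  2·area = 20
  edge (10, 6)→(12, 12): d=(2,6) right/bottom  bias=-1
  edge (12, 12)→(10, 16): d=(-2,4) right/bottom  bias=-1
  edge (10, 16)→(10, 6): d=(0,-10) top-left  bias=+0
    (4,1)@(9, 3): e=[0,30,-10] → .  [on edge]
    (5,4)@(11, 9): e=[0,10,10] → .  [on edge]
    (5,5)@(11, 11): e=[4,6,10] → X
    (5,6)@(11, 13): e=[8,2,10] → X
    (5,7)@(11, 15): e=[12,-2,10] → .
  covered (2 px):
    . . . . . .
    . . . . . .
    . . . . . .
    . . . . . .
    . . . . . .
    . . . . . X
    . . . . . X
    . . . . . .
    . . . . . .
    . . . . . .
T1:
  2·area = 24
  edge (8, 6)→(12, 10): d=(4,4) right/bottom  bias=-1
  edge (12, 10)→(4, 8): d=(-8,-2) top-left  bias=+0
  edge (4, 8)→(8, 6): d=(4,-2) top-left  bias=+0
    (1,0)@(3, 1): e=[0,54,-30] → .  [on edge]
    (2,1)@(5, 3): e=[0,42,-18] → .  [on edge]
    (3,2)@(7, 5): e=[0,30,-6] → .  [on edge]
    (3,3)@(7, 7): e=[8,14,2] → X
    (4,3)@(9, 7): e=[0,18,6] → .  [on edge]
    (3,4)@(7, 9): e=[16,-2,10] → .
    (4,4)@(9, 9): e=[8,2,14] → X
    (5,4)@(11, 9): e=[0,6,18] → .  [on edge]
    (4,5)@(9, 11): e=[16,-14,22] → .
  covered (2 px):
    . . . . . .
    . . . . . .
    . . . . . .
    . . . X . .
    . . . . X .
    . . . . . .
    . . . . . .
    . . . . . .
    . . . . . .
    . . . . . .

Z-buffer (winner per pixel, '.' = empty):
  . . . . . .
  . . . . . .
  . . . . . .
  . . . 1 . .
  . . . . 1 .
  . . . . . 0
  . . . . . 0
  . . . . . .
  . . . . . .
  . . . . . .

Answer: -1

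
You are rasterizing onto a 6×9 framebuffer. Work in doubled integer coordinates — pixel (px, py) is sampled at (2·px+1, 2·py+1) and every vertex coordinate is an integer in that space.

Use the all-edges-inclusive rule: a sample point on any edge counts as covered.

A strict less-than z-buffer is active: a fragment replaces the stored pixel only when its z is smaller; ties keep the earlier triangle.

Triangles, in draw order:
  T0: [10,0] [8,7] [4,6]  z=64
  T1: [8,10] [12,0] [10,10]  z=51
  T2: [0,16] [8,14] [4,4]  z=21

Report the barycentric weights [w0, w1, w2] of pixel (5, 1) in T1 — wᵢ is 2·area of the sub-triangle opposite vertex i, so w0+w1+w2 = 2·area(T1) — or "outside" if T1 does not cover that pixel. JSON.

T0:
  2·area = 30
  edge (10, 0)→(8, 7): d=(-2,7) inclusive
  edge (8, 7)→(4, 6): d=(-4,-1) inclusive
  edge (4, 6)→(10, 0): d=(6,-6) inclusive
    (4,0)@(9, 1): e=[5,25,0] → X  [on edge]
    (5,0)@(11, 1): e=[-9,27,12] → .
    (3,1)@(7, 3): e=[15,15,0] → X  [on edge]
    (5,1)@(11, 3): e=[-13,19,24] → .
    (2,2)@(5, 5): e=[25,5,0] → X  [on edge]
    (4,2)@(9, 5): e=[-3,9,24] → .
    (1,3)@(3, 7): e=[35,-5,0] → .  [on edge]
    (2,3)@(5, 7): e=[21,-3,12] → .
    (3,3)@(7, 7): e=[7,-1,24] → .
    (0,4)@(1, 9): e=[45,-15,0] → .  [on edge]
  covered (5 px):
    . . . . X .
    . . . X X .
    . . X X . .
    . . . . . .
    . . . . . .
    . . . . . .
    . . . . . .
    . . . . . .
    . . . . . .
T1:
  2·area = 20
  edge (8, 10)→(12, 0): d=(4,-10) inclusive
  edge (12, 0)→(10, 10): d=(-2,10) inclusive
  edge (10, 10)→(8, 10): d=(-2,0) inclusive
    (5,1)@(11, 3): e=[2,4,14] → X
    (5,2)@(11, 5): e=[10,0,10] → X  [on edge]
    (5,3)@(11, 7): e=[18,-4,6] → .
    (4,4)@(9, 9): e=[6,12,2] → X
    (5,4)@(11, 9): e=[26,-8,2] → .
    (4,5)@(9, 11): e=[14,8,-2] → .
    (4,7)@(9, 15): e=[30,0,-10] → .  [on edge]
  covered (3 px):
    . . . . . .
    . . . . . X
    . . . . . X
    . . . . . .
    . . . . X .
    . . . . . .
    . . . . . .
    . . . . . .
    . . . . . .
T2:
  2·area = 88  (B↔C swapped to make it positive)
  edge (0, 16)→(4, 4): d=(4,-12) inclusive
  edge (4, 4)→(8, 14): d=(4,10) inclusive
  edge (8, 14)→(0, 16): d=(-8,2) inclusive
    (2,0)@(5, 1): e=[0,-22,110] → .  [on edge]
    (1,3)@(3, 7): e=[0,22,66] → X  [on edge]
    (2,3)@(5, 7): e=[24,2,62] → X
    (3,3)@(7, 7): e=[48,-18,58] → .
    (1,4)@(3, 9): e=[8,30,50] → X
    (3,4)@(7, 9): e=[56,-10,42] → .
    (1,5)@(3, 11): e=[16,38,34] → X
    (3,5)@(7, 11): e=[64,-2,26] → .
    (0,6)@(1, 13): e=[0,66,22] → X  [on edge]
    (3,6)@(7, 13): e=[72,6,10] → X
    (4,6)@(9, 13): e=[96,-14,6] → .
    (0,7)@(1, 15): e=[8,74,6] → X
  covered (12 px):
    . . . . . .
    . . . . . .
    . . . . . .
    . X X . . .
    . X X . . .
    . X X . . .
    X X X X . .
    X X . . . .
    . . . . . .

Answer: [4,14,2]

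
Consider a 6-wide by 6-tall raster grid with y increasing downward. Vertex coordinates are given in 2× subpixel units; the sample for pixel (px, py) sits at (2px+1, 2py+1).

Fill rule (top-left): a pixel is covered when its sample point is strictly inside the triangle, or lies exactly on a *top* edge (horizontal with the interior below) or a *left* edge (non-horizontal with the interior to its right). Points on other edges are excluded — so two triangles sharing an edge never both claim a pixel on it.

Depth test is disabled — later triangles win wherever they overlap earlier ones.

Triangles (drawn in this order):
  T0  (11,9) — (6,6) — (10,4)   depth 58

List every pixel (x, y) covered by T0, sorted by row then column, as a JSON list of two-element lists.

T0:
  2·area = 22
  edge (11, 9)→(6, 6): d=(-5,-3) top-left  bias=+0
  edge (6, 6)→(10, 4): d=(4,-2) top-left  bias=+0
  edge (10, 4)→(11, 9): d=(1,5) right/bottom  bias=-1
    (0,1)@(1, 3): e=[0,-22,44] → .  [on edge]
    (4,2)@(9, 5): e=[14,2,6] → X
    (5,2)@(11, 5): e=[20,6,-4] → .
    (4,3)@(9, 7): e=[4,10,8] → X
    (5,3)@(11, 7): e=[10,14,-2] → .
    (4,4)@(9, 9): e=[-6,18,10] → .
    (5,4)@(11, 9): e=[0,22,0] → .  [on edge]
  covered (2 px):
    . . . . . .
    . . . . . .
    . . . . X .
    . . . . X .
    . . . . . .
    . . . . . .

Result: [[4,2],[4,3]]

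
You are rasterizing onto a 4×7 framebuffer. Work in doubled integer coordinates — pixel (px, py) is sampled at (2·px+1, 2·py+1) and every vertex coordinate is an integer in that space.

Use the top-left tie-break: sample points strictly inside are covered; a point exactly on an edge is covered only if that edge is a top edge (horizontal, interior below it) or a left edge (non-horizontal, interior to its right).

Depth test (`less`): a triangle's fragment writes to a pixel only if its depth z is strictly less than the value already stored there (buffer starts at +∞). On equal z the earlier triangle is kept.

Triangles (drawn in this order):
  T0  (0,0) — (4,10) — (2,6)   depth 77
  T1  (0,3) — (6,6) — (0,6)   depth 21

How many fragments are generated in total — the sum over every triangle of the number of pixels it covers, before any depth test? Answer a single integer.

T0:
  2·area = 4
  edge (0, 0)→(4, 10): d=(4,10) right/bottom  bias=-1
  edge (4, 10)→(2, 6): d=(-2,-4) top-left  bias=+0
  edge (2, 6)→(0, 0): d=(-2,-6) top-left  bias=+0
    (0,1)@(1, 3): e=[2,2,0] → █  [on edge]
    (1,1)@(3, 3): e=[-18,10,12] → ·
    (0,2)@(1, 5): e=[10,-2,-4] → ·
    (1,4)@(3, 9): e=[6,-2,0] → ·  [on edge]
  covered (1 px):
    · · · ·
    █ · · ·
    · · · ·
    · · · ·
    · · · ·
    · · · ·
    · · · ·
T1:
  2·area = 18
  edge (0, 3)→(6, 6): d=(6,3) right/bottom  bias=-1
  edge (6, 6)→(0, 6): d=(-6,0) right/bottom  bias=-1
  edge (0, 6)→(0, 3): d=(0,-3) top-left  bias=+0
    (0,2)@(1, 5): e=[9,6,3] → █
    (1,2)@(3, 5): e=[3,6,9] → █
    (2,2)@(5, 5): e=[-3,6,15] → ·
    (0,3)@(1, 7): e=[21,-6,3] → ·
    (1,3)@(3, 7): e=[15,-6,9] → ·
  covered (2 px):
    · · · ·
    · · · ·
    █ █ · ·
    · · · ·
    · · · ·
    · · · ·
    · · · ·

Final: 3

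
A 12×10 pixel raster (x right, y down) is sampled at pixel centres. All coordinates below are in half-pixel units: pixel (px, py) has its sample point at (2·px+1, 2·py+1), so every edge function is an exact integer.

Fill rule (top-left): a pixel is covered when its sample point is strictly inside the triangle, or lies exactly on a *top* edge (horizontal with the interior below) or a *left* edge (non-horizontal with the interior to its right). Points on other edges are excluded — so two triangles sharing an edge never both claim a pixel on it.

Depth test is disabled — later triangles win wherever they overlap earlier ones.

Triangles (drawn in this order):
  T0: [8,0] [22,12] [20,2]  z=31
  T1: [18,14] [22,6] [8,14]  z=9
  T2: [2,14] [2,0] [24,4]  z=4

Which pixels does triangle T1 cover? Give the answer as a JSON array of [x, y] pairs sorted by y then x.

T0:
  2·area = 116  (B↔C swapped to make it positive)
  edge (8, 0)→(20, 2): d=(12,2) right/bottom  bias=-1
  edge (20, 2)→(22, 12): d=(2,10) right/bottom  bias=-1
  edge (22, 12)→(8, 0): d=(-14,-12) top-left  bias=+0
    (5,0)@(11, 1): e=[6,88,22] → █
    (6,0)@(13, 1): e=[2,68,46] → █
    (7,0)@(15, 1): e=[-2,48,70] → ·
    (5,1)@(11, 3): e=[30,92,-6] → ·
    (6,1)@(13, 3): e=[26,72,18] → █
    (7,1)@(15, 3): e=[22,52,42] → █
    (8,1)@(17, 3): e=[18,32,66] → █
    (9,1)@(19, 3): e=[14,12,90] → █
    (10,1)@(21, 3): e=[10,-8,114] → ·
    (6,2)@(13, 5): e=[50,76,-10] → ·
    (7,2)@(15, 5): e=[46,56,14] → █
    (10,2)@(21, 5): e=[34,-4,86] → ·
    (10,3)@(21, 7): e=[58,0,58] → ·  [on edge]
    (11,8)@(23, 17): e=[174,0,-58] → ·  [on edge]
  covered (14 px):
    · · · · · █ █ · · · · ·
    · · · · · · █ █ █ █ · ·
    · · · · · · · █ █ █ · ·
    · · · · · · · · █ █ · ·
    · · · · · · · · · █ █ ·
    · · · · · · · · · · █ ·
    · · · · · · · · · · · ·
    · · · · · · · · · · · ·
    · · · · · · · · · · · ·
    · · · · · · · · · · · ·
T1:
  2·area = 80  (B↔C swapped to make it positive)
  edge (18, 14)→(8, 14): d=(-10,0) right/bottom  bias=-1
  edge (8, 14)→(22, 6): d=(14,-8) top-left  bias=+0
  edge (22, 6)→(18, 14): d=(-4,8) right/bottom  bias=-1
    (10,3)@(21, 7): e=[70,6,4] → █
    (11,3)@(23, 7): e=[70,22,-12] → ·
    (8,4)@(17, 9): e=[50,2,28] → █
    (9,4)@(19, 9): e=[50,18,12] → █
    (10,4)@(21, 9): e=[50,34,-4] → ·
    (7,5)@(15, 11): e=[30,14,36] → █
    (10,5)@(21, 11): e=[30,62,-12] → ·
    (5,6)@(11, 13): e=[10,10,60] → █
    (6,6)@(13, 13): e=[10,26,44] → █
    (9,6)@(19, 13): e=[10,74,-4] → ·
    (5,7)@(11, 15): e=[-10,38,52] → ·
    (6,7)@(13, 15): e=[-10,54,36] → ·
  covered (10 px):
    · · · · · · · · · · · ·
    · · · · · · · · · · · ·
    · · · · · · · · · · · ·
    · · · · · · · · · · █ ·
    · · · · · · · · █ █ · ·
    · · · · · · · █ █ █ · ·
    · · · · · █ █ █ █ · · ·
    · · · · · · · · · · · ·
    · · · · · · · · · · · ·
    · · · · · · · · · · · ·
T2:
  2·area = 308
  edge (2, 14)→(2, 0): d=(0,-14) top-left  bias=+0
  edge (2, 0)→(24, 4): d=(22,4) right/bottom  bias=-1
  edge (24, 4)→(2, 14): d=(-22,10) right/bottom  bias=-1
    (1,0)@(3, 1): e=[14,18,276] → █
    (2,0)@(5, 1): e=[42,10,256] → █
    (3,0)@(7, 1): e=[70,2,236] → █
    (4,0)@(9, 1): e=[98,-6,216] → ·
    (1,1)@(3, 3): e=[14,62,232] → █
    (4,1)@(9, 3): e=[98,38,172] → █
    (5,1)@(11, 3): e=[126,30,152] → █
    (6,1)@(13, 3): e=[154,22,132] → █
    (7,1)@(15, 3): e=[182,14,112] → █
    (8,1)@(17, 3): e=[210,6,92] → █
    (9,1)@(19, 3): e=[238,-2,72] → ·
    (1,2)@(3, 5): e=[14,106,188] → █
    (6,4)@(13, 9): e=[154,154,0] → ·  [on edge]
  covered (38 px):
    · █ █ █ · · · · · · · ·
    · █ █ █ █ █ █ █ █ · · ·
    · █ █ █ █ █ █ █ █ █ █ ·
    · █ █ █ █ █ █ █ █ · · ·
    · █ █ █ █ █ · · · · · ·
    · █ █ █ · · · · · · · ·
    · █ · · · · · · · · · ·
    · · · · · · · · · · · ·
    · · · · · · · · · · · ·
    · · · · · · · · · · · ·

Final: [[10,3],[8,4],[9,4],[7,5],[8,5],[9,5],[5,6],[6,6],[7,6],[8,6]]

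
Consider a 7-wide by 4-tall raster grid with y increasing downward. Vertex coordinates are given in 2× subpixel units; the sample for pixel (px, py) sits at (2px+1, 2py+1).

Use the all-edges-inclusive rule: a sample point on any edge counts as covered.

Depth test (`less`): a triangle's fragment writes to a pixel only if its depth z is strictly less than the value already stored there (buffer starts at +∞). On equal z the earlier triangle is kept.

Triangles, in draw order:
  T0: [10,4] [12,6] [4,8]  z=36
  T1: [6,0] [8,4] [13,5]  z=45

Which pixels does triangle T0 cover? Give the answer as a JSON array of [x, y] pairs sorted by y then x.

T0:
  2·area = 20
  edge (10, 4)→(12, 6): d=(2,2) inclusive
  edge (12, 6)→(4, 8): d=(-8,2) inclusive
  edge (4, 8)→(10, 4): d=(6,-4) inclusive
    (3,0)@(7, 1): e=[0,50,-30] → ·  [on edge]
    (4,1)@(9, 3): e=[0,30,-10] → ·  [on edge]
    (4,2)@(9, 5): e=[4,14,2] → #
    (5,2)@(11, 5): e=[0,10,10] → #  [on edge]
    (6,2)@(13, 5): e=[-4,6,18] → ·
    (3,3)@(7, 7): e=[12,2,6] → #
    (4,3)@(9, 7): e=[8,-2,14] → ·
    (5,3)@(11, 7): e=[4,-6,22] → ·
    (6,3)@(13, 7): e=[0,-10,30] → ·  [on edge]
  covered (3 px):
    · · · · · · ·
    · · · · · · ·
    · · · · # # ·
    · · · # · · ·
T1:
  2·area = 18  (B↔C swapped to make it positive)
  edge (6, 0)→(13, 5): d=(7,5) inclusive
  edge (13, 5)→(8, 4): d=(-5,-1) inclusive
  edge (8, 4)→(6, 0): d=(-2,-4) inclusive
    (3,0)@(7, 1): e=[2,14,2] → #
    (4,0)@(9, 1): e=[-8,16,10] → ·
    (1,1)@(3, 3): e=[36,0,-18] → ·  [on edge]
    (3,1)@(7, 3): e=[16,4,-2] → ·
    (4,1)@(9, 3): e=[6,6,6] → #
    (5,1)@(11, 3): e=[-4,8,14] → ·
    (4,2)@(9, 5): e=[20,-4,2] → ·
    (6,2)@(13, 5): e=[0,0,18] → #  [on edge]
    (6,3)@(13, 7): e=[14,-10,14] → ·
  covered (3 px):
    · · · # · · ·
    · · · · # · ·
    · · · · · · #
    · · · · · · ·

Final: [[4,2],[5,2],[3,3]]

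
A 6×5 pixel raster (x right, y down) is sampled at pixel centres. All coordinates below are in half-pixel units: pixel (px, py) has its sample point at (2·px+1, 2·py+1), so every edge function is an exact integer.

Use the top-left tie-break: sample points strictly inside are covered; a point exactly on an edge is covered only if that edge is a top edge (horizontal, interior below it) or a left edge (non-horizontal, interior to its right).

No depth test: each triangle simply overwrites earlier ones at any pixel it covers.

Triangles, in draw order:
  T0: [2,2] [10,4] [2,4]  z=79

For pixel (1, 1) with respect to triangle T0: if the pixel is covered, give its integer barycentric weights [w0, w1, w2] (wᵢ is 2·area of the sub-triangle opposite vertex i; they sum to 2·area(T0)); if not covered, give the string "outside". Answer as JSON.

T0:
  2·area = 16
  edge (2, 2)→(10, 4): d=(8,2) right/bottom  bias=-1
  edge (10, 4)→(2, 4): d=(-8,0) right/bottom  bias=-1
  edge (2, 4)→(2, 2): d=(0,-2) top-left  bias=+0
    (1,1)@(3, 3): e=[6,8,2] → █
    (2,1)@(5, 3): e=[2,8,6] → █
    (3,1)@(7, 3): e=[-2,8,10] → ·
    (1,2)@(3, 5): e=[22,-8,2] → ·
    (2,2)@(5, 5): e=[18,-8,6] → ·
  covered (2 px):
    · · · · · ·
    · █ █ · · ·
    · · · · · ·
    · · · · · ·
    · · · · · ·

Final: [8,2,6]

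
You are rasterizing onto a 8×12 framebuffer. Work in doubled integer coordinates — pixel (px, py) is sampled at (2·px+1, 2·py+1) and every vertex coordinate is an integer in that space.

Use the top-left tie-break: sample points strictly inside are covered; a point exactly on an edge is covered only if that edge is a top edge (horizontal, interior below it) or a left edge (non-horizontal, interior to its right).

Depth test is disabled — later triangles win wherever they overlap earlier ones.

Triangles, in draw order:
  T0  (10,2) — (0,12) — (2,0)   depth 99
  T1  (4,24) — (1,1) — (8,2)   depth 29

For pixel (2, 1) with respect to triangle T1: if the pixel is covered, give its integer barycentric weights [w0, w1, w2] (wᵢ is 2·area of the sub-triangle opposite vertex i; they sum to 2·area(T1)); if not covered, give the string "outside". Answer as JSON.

T0:
  2·area = 100
  edge (10, 2)→(0, 12): d=(-10,10) right/bottom  bias=-1
  edge (0, 12)→(2, 0): d=(2,-12) top-left  bias=+0
  edge (2, 0)→(10, 2): d=(8,2) right/bottom  bias=-1
    (1,0)@(3, 1): e=[80,14,6] → #
    (2,0)@(5, 1): e=[60,38,2] → #
    (3,0)@(7, 1): e=[40,62,-2] → ·
    (5,0)@(11, 1): e=[0,110,-10] → ·  [on edge]
    (1,1)@(3, 3): e=[60,18,22] → #
    (3,1)@(7, 3): e=[20,66,14] → #
    (4,1)@(9, 3): e=[0,90,10] → ·  [on edge]
    (1,2)@(3, 5): e=[40,22,38] → #
    (3,2)@(7, 5): e=[0,70,30] → ·  [on edge]
    (0,3)@(1, 7): e=[40,2,58] → #
    (2,3)@(5, 7): e=[0,50,50] → ·  [on edge]
    (0,4)@(1, 9): e=[20,6,74] → #
    (1,4)@(3, 9): e=[0,30,70] → ·  [on edge]
    (0,5)@(1, 11): e=[0,10,90] → ·  [on edge]
  covered (10 px):
    · # # · · · · ·
    · # # # · · · ·
    · # # · · · · ·
    # # · · · · · ·
    # · · · · · · ·
    · · · · · · · ·
    · · · · · · · ·
    · · · · · · · ·
    · · · · · · · ·
    · · · · · · · ·
    · · · · · · · ·
    · · · · · · · ·
T1:
  2·area = 158
  edge (4, 24)→(1, 1): d=(-3,-23) top-left  bias=+0
  edge (1, 1)→(8, 2): d=(7,1) right/bottom  bias=-1
  edge (8, 2)→(4, 24): d=(-4,22) right/bottom  bias=-1
    (0,0)@(1, 1): e=[0,0,158] → ·  [on edge]
    (1,1)@(3, 3): e=[40,12,106] → #
    (2,1)@(5, 3): e=[86,10,62] → #
    (3,1)@(7, 3): e=[132,8,18] → #
    (4,1)@(9, 3): e=[178,6,-26] → ·
    (7,1)@(15, 3): e=[316,0,-158] → ·  [on edge]
    (1,2)@(3, 5): e=[34,26,98] → #
    (4,2)@(9, 5): e=[172,20,-34] → ·
    (1,3)@(3, 7): e=[28,40,90] → #
    (4,3)@(9, 7): e=[166,34,-42] → ·
    (1,4)@(3, 9): e=[22,54,82] → #
    (3,4)@(7, 9): e=[114,50,-6] → ·
  covered (18 px):
    · · · · · · · ·
    · # # # · · · ·
    · # # # · · · ·
    · # # # · · · ·
    · # # · · · · ·
    · # # · · · · ·
    · # # · · · · ·
    · # # · · · · ·
    · · # · · · · ·
    · · · · · · · ·
    · · · · · · · ·
    · · · · · · · ·

Final: [10,62,86]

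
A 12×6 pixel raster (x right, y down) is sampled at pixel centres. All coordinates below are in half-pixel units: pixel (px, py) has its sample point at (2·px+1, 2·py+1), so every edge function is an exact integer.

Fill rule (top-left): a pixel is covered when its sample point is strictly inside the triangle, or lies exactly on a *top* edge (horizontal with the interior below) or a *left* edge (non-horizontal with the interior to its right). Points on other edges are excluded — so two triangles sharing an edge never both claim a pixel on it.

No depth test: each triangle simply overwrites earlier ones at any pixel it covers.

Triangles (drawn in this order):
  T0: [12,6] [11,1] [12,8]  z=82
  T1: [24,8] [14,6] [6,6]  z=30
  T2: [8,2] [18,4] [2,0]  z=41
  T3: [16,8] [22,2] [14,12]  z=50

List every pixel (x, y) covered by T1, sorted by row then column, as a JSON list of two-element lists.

T0:
  2·area = 2  (B↔C swapped to make it positive)
  edge (12, 6)→(12, 8): d=(0,2) right/bottom  bias=-1
  edge (12, 8)→(11, 1): d=(-1,-7) top-left  bias=+0
  edge (11, 1)→(12, 6): d=(1,5) right/bottom  bias=-1
    (5,0)@(11, 1): e=[2,0,0] → ·  [on edge]
    (6,5)@(13, 11): e=[-2,4,0] → ·  [on edge]
  covered (0 px):
    · · · · · · · · · · · ·
    · · · · · · · · · · · ·
    · · · · · · · · · · · ·
    · · · · · · · · · · · ·
    · · · · · · · · · · · ·
    · · · · · · · · · · · ·
T1:
  2·area = 16  (B↔C swapped to make it positive)
  edge (24, 8)→(6, 6): d=(-18,-2) top-left  bias=+0
  edge (6, 6)→(14, 6): d=(8,0) top-left  bias=+0
  edge (14, 6)→(24, 8): d=(10,2) right/bottom  bias=-1
    (4,2)@(9, 5): e=[24,-8,0] → ·  [on edge]
    (7,3)@(15, 7): e=[0,8,8] → #  [on edge]
    (8,3)@(17, 7): e=[4,8,4] → #
    (9,3)@(19, 7): e=[8,8,0] → ·  [on edge]
    (7,4)@(15, 9): e=[-36,24,28] → ·
    (8,4)@(17, 9): e=[-32,24,24] → ·
  covered (2 px):
    · · · · · · · · · · · ·
    · · · · · · · · · · · ·
    · · · · · · · · · · · ·
    · · · · · · · # # · · ·
    · · · · · · · · · · · ·
    · · · · · · · · · · · ·
T2:
  2·area = 8  (B↔C swapped to make it positive)
  edge (8, 2)→(2, 0): d=(-6,-2) top-left  bias=+0
  edge (2, 0)→(18, 4): d=(16,4) right/bottom  bias=-1
  edge (18, 4)→(8, 2): d=(-10,-2) top-left  bias=+0
    (1,0)@(3, 1): e=[-4,12,0] → ·  [on edge]
    (2,0)@(5, 1): e=[0,4,4] → #  [on edge]
    (3,0)@(7, 1): e=[4,-4,8] → ·
    (2,1)@(5, 3): e=[-12,36,-16] → ·
    (5,1)@(11, 3): e=[0,12,-4] → ·  [on edge]
    (6,1)@(13, 3): e=[4,4,0] → #  [on edge]
    (7,1)@(15, 3): e=[8,-4,4] → ·
    (6,2)@(13, 5): e=[-8,36,-20] → ·
    (8,2)@(17, 5): e=[0,20,-12] → ·  [on edge]
    (11,2)@(23, 5): e=[12,-4,0] → ·  [on edge]
    (11,3)@(23, 7): e=[0,28,-20] → ·  [on edge]
  covered (2 px):
    · · # · · · · · · · · ·
    · · · · · · # · · · · ·
    · · · · · · · · · · · ·
    · · · · · · · · · · · ·
    · · · · · · · · · · · ·
    · · · · · · · · · · · ·
T3:
  2·area = 12
  edge (16, 8)→(22, 2): d=(6,-6) top-left  bias=+0
  edge (22, 2)→(14, 12): d=(-8,10) right/bottom  bias=-1
  edge (14, 12)→(16, 8): d=(2,-4) top-left  bias=+0
    (11,0)@(23, 1): e=[0,-2,14] → ·  [on edge]
    (10,1)@(21, 3): e=[0,2,10] → #  [on edge]
    (11,1)@(23, 3): e=[12,-18,18] → ·
    (9,2)@(19, 5): e=[0,6,6] → #  [on edge]
    (10,2)@(21, 5): e=[12,-14,14] → ·
    (8,3)@(17, 7): e=[0,10,2] → #  [on edge]
    (9,3)@(19, 7): e=[12,-10,10] → ·
    (7,4)@(15, 9): e=[0,14,-2] → ·  [on edge]
    (8,4)@(17, 9): e=[12,-6,6] → ·
    (6,5)@(13, 11): e=[0,18,-6] → ·  [on edge]
  covered (3 px):
    · · · · · · · · · · · ·
    · · · · · · · · · · # ·
    · · · · · · · · · # · ·
    · · · · · · · · # · · ·
    · · · · · · · · · · · ·
    · · · · · · · · · · · ·

Answer: [[7,3],[8,3]]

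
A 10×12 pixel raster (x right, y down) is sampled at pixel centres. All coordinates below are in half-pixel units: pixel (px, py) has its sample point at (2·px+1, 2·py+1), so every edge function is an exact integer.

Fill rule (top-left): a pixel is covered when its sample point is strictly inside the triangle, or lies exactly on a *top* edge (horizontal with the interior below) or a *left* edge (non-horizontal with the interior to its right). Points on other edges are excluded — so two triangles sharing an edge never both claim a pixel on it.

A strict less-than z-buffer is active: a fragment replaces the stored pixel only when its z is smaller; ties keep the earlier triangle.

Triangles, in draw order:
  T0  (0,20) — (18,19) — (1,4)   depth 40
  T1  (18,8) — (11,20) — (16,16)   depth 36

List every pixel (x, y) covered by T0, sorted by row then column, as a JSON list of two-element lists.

T0:
  2·area = 287  (B↔C swapped to make it positive)
  edge (0, 20)→(1, 4): d=(1,-16) top-left  bias=+0
  edge (1, 4)→(18, 19): d=(17,15) right/bottom  bias=-1
  edge (18, 19)→(0, 20): d=(-18,1) right/bottom  bias=-1
    (0,2)@(1, 5): e=[1,17,269] → X
    (1,2)@(3, 5): e=[33,-13,267] → .
    (0,3)@(1, 7): e=[3,51,233] → X
    (1,3)@(3, 7): e=[35,21,231] → X
    (2,3)@(5, 7): e=[67,-9,229] → .
    (0,4)@(1, 9): e=[5,85,197] → X
    (2,4)@(5, 9): e=[69,25,193] → X
    (3,4)@(7, 9): e=[101,-5,191] → .
    (0,5)@(1, 11): e=[7,119,161] → X
    (3,5)@(7, 11): e=[103,29,155] → X
    (4,5)@(9, 11): e=[135,-1,153] → .
    (0,6)@(1, 13): e=[9,153,125] → X
  covered (40 px):
    . . . . . . . . . .
    . . . . . . . . . .
    X . . . . . . . . .
    X X . . . . . . . .
    X X X . . . . . . .
    X X X X . . . . . .
    X X X X X X . . . .
    X X X X X X X . . .
    X X X X X X X X . .
    X X X X X X X X X .
    . . . . . . . . . .
    . . . . . . . . . .
T1:
  2·area = 32  (B↔C swapped to make it positive)
  edge (18, 8)→(16, 16): d=(-2,8) right/bottom  bias=-1
  edge (16, 16)→(11, 20): d=(-5,4) right/bottom  bias=-1
  edge (11, 20)→(18, 8): d=(7,-12) top-left  bias=+0
    (8,5)@(17, 11): e=[2,21,9] → X
    (9,5)@(19, 11): e=[-14,13,33] → .
    (8,6)@(17, 13): e=[-2,11,23] → .
    (7,7)@(15, 15): e=[10,9,13] → X
    (8,7)@(17, 15): e=[-6,1,37] → .
    (6,8)@(13, 17): e=[22,7,3] → X
    (7,8)@(15, 17): e=[6,-1,27] → .
    (6,9)@(13, 19): e=[18,-3,17] → .
  covered (3 px):
    . . . . . . . . . .
    . . . . . . . . . .
    . . . . . . . . . .
    . . . . . . . . . .
    . . . . . . . . . .
    . . . . . . . . X .
    . . . . . . . . . .
    . . . . . . . X . .
    . . . . . . X . . .
    . . . . . . . . . .
    . . . . . . . . . .
    . . . . . . . . . .

Result: [[0,2],[0,3],[1,3],[0,4],[1,4],[2,4],[0,5],[1,5],[2,5],[3,5],[0,6],[1,6],[2,6],[3,6],[4,6],[5,6],[0,7],[1,7],[2,7],[3,7],[4,7],[5,7],[6,7],[0,8],[1,8],[2,8],[3,8],[4,8],[5,8],[6,8],[7,8],[0,9],[1,9],[2,9],[3,9],[4,9],[5,9],[6,9],[7,9],[8,9]]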